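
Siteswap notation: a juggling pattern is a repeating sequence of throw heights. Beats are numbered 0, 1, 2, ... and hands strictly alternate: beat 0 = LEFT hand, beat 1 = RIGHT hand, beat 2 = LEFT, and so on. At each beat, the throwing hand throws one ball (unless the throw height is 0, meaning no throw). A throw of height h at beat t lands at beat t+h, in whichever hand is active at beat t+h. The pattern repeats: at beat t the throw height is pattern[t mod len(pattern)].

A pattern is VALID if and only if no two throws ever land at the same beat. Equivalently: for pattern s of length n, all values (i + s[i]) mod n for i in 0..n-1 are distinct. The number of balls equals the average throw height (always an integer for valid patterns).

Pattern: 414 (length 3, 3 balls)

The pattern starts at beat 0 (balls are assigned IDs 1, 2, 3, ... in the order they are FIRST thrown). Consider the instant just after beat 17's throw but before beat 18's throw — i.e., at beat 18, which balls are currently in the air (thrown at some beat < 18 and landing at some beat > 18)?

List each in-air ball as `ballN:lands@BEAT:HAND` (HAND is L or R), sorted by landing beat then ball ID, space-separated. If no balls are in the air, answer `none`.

Beat 0 (L): throw ball1 h=4 -> lands@4:L; in-air after throw: [b1@4:L]
Beat 1 (R): throw ball2 h=1 -> lands@2:L; in-air after throw: [b2@2:L b1@4:L]
Beat 2 (L): throw ball2 h=4 -> lands@6:L; in-air after throw: [b1@4:L b2@6:L]
Beat 3 (R): throw ball3 h=4 -> lands@7:R; in-air after throw: [b1@4:L b2@6:L b3@7:R]
Beat 4 (L): throw ball1 h=1 -> lands@5:R; in-air after throw: [b1@5:R b2@6:L b3@7:R]
Beat 5 (R): throw ball1 h=4 -> lands@9:R; in-air after throw: [b2@6:L b3@7:R b1@9:R]
Beat 6 (L): throw ball2 h=4 -> lands@10:L; in-air after throw: [b3@7:R b1@9:R b2@10:L]
Beat 7 (R): throw ball3 h=1 -> lands@8:L; in-air after throw: [b3@8:L b1@9:R b2@10:L]
Beat 8 (L): throw ball3 h=4 -> lands@12:L; in-air after throw: [b1@9:R b2@10:L b3@12:L]
Beat 9 (R): throw ball1 h=4 -> lands@13:R; in-air after throw: [b2@10:L b3@12:L b1@13:R]
Beat 10 (L): throw ball2 h=1 -> lands@11:R; in-air after throw: [b2@11:R b3@12:L b1@13:R]
Beat 11 (R): throw ball2 h=4 -> lands@15:R; in-air after throw: [b3@12:L b1@13:R b2@15:R]
Beat 12 (L): throw ball3 h=4 -> lands@16:L; in-air after throw: [b1@13:R b2@15:R b3@16:L]
Beat 13 (R): throw ball1 h=1 -> lands@14:L; in-air after throw: [b1@14:L b2@15:R b3@16:L]
Beat 14 (L): throw ball1 h=4 -> lands@18:L; in-air after throw: [b2@15:R b3@16:L b1@18:L]
Beat 15 (R): throw ball2 h=4 -> lands@19:R; in-air after throw: [b3@16:L b1@18:L b2@19:R]
Beat 16 (L): throw ball3 h=1 -> lands@17:R; in-air after throw: [b3@17:R b1@18:L b2@19:R]
Beat 17 (R): throw ball3 h=4 -> lands@21:R; in-air after throw: [b1@18:L b2@19:R b3@21:R]
Beat 18 (L): throw ball1 h=4 -> lands@22:L; in-air after throw: [b2@19:R b3@21:R b1@22:L]

Answer: ball2:lands@19:R ball3:lands@21:R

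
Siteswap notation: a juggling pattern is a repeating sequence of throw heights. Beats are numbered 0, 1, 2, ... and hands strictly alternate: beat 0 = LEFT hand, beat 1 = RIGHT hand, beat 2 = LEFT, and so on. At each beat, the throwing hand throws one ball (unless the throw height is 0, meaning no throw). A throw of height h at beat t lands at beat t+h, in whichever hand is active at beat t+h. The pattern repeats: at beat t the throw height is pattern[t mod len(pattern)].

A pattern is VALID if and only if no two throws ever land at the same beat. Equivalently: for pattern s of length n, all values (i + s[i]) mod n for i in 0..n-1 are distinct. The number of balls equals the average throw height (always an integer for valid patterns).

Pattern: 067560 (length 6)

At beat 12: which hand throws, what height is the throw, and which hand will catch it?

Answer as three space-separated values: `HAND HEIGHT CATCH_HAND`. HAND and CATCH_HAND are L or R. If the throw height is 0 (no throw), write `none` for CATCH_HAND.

Answer: L 0 none

Derivation:
Beat 12: 12 mod 2 = 0, so hand = L
Throw height = pattern[12 mod 6] = pattern[0] = 0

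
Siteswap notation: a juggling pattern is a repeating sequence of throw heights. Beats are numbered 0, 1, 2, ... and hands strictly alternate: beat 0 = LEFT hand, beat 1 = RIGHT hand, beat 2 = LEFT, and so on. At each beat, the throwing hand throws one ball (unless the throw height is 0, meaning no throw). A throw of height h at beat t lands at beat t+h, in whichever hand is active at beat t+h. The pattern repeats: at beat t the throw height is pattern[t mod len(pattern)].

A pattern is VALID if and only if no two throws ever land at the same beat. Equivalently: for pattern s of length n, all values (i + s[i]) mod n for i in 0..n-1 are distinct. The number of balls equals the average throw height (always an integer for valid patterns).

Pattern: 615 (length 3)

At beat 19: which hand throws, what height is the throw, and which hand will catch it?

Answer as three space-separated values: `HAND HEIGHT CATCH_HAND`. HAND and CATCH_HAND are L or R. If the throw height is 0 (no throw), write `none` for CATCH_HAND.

Answer: R 1 L

Derivation:
Beat 19: 19 mod 2 = 1, so hand = R
Throw height = pattern[19 mod 3] = pattern[1] = 1
Lands at beat 19+1=20, 20 mod 2 = 0, so catch hand = L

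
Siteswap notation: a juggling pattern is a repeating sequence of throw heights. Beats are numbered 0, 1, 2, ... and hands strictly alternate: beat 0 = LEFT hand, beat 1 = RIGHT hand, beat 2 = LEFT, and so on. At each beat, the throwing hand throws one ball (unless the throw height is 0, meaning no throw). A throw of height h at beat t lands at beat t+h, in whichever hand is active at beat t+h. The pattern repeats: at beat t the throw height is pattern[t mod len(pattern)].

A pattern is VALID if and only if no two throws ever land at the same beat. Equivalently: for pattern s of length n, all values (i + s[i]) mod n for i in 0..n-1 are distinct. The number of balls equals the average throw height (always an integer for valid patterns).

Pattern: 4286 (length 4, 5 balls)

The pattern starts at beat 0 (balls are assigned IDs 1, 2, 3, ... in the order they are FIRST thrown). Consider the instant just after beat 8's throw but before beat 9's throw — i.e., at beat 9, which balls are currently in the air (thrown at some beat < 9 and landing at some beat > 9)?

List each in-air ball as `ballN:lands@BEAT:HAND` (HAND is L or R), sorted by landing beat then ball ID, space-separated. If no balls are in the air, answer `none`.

Answer: ball3:lands@10:L ball1:lands@12:L ball4:lands@13:R ball5:lands@14:L

Derivation:
Beat 0 (L): throw ball1 h=4 -> lands@4:L; in-air after throw: [b1@4:L]
Beat 1 (R): throw ball2 h=2 -> lands@3:R; in-air after throw: [b2@3:R b1@4:L]
Beat 2 (L): throw ball3 h=8 -> lands@10:L; in-air after throw: [b2@3:R b1@4:L b3@10:L]
Beat 3 (R): throw ball2 h=6 -> lands@9:R; in-air after throw: [b1@4:L b2@9:R b3@10:L]
Beat 4 (L): throw ball1 h=4 -> lands@8:L; in-air after throw: [b1@8:L b2@9:R b3@10:L]
Beat 5 (R): throw ball4 h=2 -> lands@7:R; in-air after throw: [b4@7:R b1@8:L b2@9:R b3@10:L]
Beat 6 (L): throw ball5 h=8 -> lands@14:L; in-air after throw: [b4@7:R b1@8:L b2@9:R b3@10:L b5@14:L]
Beat 7 (R): throw ball4 h=6 -> lands@13:R; in-air after throw: [b1@8:L b2@9:R b3@10:L b4@13:R b5@14:L]
Beat 8 (L): throw ball1 h=4 -> lands@12:L; in-air after throw: [b2@9:R b3@10:L b1@12:L b4@13:R b5@14:L]
Beat 9 (R): throw ball2 h=2 -> lands@11:R; in-air after throw: [b3@10:L b2@11:R b1@12:L b4@13:R b5@14:L]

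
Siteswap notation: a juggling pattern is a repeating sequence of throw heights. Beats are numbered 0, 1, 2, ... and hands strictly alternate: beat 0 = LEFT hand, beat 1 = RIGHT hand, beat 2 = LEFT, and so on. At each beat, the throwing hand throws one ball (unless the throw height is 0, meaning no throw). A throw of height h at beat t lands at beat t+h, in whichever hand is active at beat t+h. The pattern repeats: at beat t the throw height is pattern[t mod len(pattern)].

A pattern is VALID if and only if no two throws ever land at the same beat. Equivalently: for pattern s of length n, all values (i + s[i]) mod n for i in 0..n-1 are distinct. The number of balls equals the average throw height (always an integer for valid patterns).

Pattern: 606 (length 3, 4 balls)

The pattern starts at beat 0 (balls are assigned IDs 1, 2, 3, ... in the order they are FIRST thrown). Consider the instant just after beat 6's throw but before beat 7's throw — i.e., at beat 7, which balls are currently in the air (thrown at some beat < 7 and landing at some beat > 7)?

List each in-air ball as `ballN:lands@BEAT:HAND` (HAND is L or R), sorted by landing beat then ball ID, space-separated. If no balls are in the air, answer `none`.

Beat 0 (L): throw ball1 h=6 -> lands@6:L; in-air after throw: [b1@6:L]
Beat 2 (L): throw ball2 h=6 -> lands@8:L; in-air after throw: [b1@6:L b2@8:L]
Beat 3 (R): throw ball3 h=6 -> lands@9:R; in-air after throw: [b1@6:L b2@8:L b3@9:R]
Beat 5 (R): throw ball4 h=6 -> lands@11:R; in-air after throw: [b1@6:L b2@8:L b3@9:R b4@11:R]
Beat 6 (L): throw ball1 h=6 -> lands@12:L; in-air after throw: [b2@8:L b3@9:R b4@11:R b1@12:L]

Answer: ball2:lands@8:L ball3:lands@9:R ball4:lands@11:R ball1:lands@12:L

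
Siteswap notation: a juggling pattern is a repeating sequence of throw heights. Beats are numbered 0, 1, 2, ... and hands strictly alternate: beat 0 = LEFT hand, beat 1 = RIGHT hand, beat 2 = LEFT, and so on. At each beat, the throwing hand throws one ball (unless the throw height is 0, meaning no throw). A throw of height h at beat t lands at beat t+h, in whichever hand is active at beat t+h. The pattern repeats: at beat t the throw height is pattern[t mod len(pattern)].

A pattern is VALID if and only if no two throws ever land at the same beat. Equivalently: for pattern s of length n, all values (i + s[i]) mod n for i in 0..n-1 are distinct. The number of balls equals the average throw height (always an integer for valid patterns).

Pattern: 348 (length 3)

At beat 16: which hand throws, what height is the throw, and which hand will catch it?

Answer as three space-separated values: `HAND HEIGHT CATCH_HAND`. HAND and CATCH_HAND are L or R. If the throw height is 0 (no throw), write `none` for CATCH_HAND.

Beat 16: 16 mod 2 = 0, so hand = L
Throw height = pattern[16 mod 3] = pattern[1] = 4
Lands at beat 16+4=20, 20 mod 2 = 0, so catch hand = L

Answer: L 4 L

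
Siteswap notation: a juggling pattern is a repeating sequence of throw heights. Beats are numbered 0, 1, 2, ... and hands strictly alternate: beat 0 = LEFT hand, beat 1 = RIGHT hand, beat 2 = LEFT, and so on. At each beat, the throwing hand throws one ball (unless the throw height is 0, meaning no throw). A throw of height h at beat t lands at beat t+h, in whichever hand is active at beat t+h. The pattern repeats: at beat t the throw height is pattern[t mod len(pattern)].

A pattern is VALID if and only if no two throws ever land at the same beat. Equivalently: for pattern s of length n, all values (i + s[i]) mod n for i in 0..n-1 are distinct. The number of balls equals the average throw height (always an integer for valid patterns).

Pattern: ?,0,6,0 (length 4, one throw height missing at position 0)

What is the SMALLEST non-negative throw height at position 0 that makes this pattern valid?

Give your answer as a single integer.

Answer: 2

Derivation:
i=0: s[i]=? (unknown)
i=1: (1 + 0) mod 4 = 1
i=2: (2 + 6) mod 4 = 0
i=3: (3 + 0) mod 4 = 3
Known residues: [0, 1, 3]; need a permutation of 0..3, so missing residue r = 2
Need (0 + s) mod 4 = 2; smallest s = (2 - 0) mod 4 = 2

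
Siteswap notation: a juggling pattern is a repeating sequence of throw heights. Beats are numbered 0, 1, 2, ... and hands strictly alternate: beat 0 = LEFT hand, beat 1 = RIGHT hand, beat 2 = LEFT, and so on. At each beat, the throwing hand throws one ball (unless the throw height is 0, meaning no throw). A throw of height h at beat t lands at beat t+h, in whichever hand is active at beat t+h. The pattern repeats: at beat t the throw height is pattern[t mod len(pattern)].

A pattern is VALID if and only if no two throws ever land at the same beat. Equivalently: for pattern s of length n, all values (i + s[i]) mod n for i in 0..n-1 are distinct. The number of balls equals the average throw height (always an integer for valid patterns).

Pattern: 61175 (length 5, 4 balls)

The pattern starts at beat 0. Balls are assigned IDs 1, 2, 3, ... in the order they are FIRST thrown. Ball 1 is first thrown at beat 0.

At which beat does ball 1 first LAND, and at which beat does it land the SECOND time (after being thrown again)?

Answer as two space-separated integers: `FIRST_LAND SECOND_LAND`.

Answer: 6 7

Derivation:
Beat 0 (L): throw ball1 h=6 -> lands@6:L; in-air after throw: [b1@6:L]
Beat 1 (R): throw ball2 h=1 -> lands@2:L; in-air after throw: [b2@2:L b1@6:L]
Beat 2 (L): throw ball2 h=1 -> lands@3:R; in-air after throw: [b2@3:R b1@6:L]
Beat 3 (R): throw ball2 h=7 -> lands@10:L; in-air after throw: [b1@6:L b2@10:L]
Beat 4 (L): throw ball3 h=5 -> lands@9:R; in-air after throw: [b1@6:L b3@9:R b2@10:L]
Beat 5 (R): throw ball4 h=6 -> lands@11:R; in-air after throw: [b1@6:L b3@9:R b2@10:L b4@11:R]
Beat 6 (L): throw ball1 h=1 -> lands@7:R; in-air after throw: [b1@7:R b3@9:R b2@10:L b4@11:R]
Beat 7 (R): throw ball1 h=1 -> lands@8:L; in-air after throw: [b1@8:L b3@9:R b2@10:L b4@11:R]
Ball 1: thrown@0 h=6 -> first land @6; rethrown@6 h=1 -> second land @7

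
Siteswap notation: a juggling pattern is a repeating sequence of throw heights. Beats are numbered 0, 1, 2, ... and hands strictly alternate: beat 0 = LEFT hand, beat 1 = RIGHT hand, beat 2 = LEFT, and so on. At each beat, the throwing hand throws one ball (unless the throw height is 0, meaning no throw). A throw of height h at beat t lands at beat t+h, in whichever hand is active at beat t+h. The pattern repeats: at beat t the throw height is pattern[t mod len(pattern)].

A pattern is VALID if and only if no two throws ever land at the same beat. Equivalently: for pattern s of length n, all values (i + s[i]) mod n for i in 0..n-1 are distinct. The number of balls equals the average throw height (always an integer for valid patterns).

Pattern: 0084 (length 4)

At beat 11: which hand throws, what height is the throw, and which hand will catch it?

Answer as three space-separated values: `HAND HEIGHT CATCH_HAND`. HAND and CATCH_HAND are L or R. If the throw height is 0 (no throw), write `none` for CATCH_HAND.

Beat 11: 11 mod 2 = 1, so hand = R
Throw height = pattern[11 mod 4] = pattern[3] = 4
Lands at beat 11+4=15, 15 mod 2 = 1, so catch hand = R

Answer: R 4 R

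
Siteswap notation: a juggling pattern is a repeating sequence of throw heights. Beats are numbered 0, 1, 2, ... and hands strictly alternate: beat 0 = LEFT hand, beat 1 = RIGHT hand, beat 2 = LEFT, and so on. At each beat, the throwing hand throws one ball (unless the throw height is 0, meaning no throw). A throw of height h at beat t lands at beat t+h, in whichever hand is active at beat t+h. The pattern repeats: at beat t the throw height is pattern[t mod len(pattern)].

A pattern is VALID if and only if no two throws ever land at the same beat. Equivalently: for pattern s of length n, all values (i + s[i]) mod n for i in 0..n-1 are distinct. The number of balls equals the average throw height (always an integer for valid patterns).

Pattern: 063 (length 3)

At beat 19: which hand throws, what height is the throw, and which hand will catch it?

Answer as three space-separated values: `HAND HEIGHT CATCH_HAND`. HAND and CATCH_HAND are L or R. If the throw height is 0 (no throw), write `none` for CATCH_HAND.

Answer: R 6 R

Derivation:
Beat 19: 19 mod 2 = 1, so hand = R
Throw height = pattern[19 mod 3] = pattern[1] = 6
Lands at beat 19+6=25, 25 mod 2 = 1, so catch hand = R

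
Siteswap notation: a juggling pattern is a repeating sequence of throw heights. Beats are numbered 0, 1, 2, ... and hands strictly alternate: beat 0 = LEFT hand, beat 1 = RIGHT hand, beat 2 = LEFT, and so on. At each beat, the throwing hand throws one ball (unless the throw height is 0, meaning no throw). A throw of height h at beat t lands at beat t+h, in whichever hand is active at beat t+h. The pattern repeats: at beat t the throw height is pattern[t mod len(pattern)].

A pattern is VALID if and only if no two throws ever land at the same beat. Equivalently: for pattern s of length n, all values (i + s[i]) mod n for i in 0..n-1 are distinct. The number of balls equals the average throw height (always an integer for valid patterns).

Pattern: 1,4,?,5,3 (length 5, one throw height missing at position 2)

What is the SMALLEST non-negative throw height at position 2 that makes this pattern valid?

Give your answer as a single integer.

Answer: 2

Derivation:
i=0: (0 + 1) mod 5 = 1
i=1: (1 + 4) mod 5 = 0
i=2: s[i]=? (unknown)
i=3: (3 + 5) mod 5 = 3
i=4: (4 + 3) mod 5 = 2
Known residues: [0, 1, 2, 3]; need a permutation of 0..4, so missing residue r = 4
Need (2 + s) mod 5 = 4; smallest s = (4 - 2) mod 5 = 2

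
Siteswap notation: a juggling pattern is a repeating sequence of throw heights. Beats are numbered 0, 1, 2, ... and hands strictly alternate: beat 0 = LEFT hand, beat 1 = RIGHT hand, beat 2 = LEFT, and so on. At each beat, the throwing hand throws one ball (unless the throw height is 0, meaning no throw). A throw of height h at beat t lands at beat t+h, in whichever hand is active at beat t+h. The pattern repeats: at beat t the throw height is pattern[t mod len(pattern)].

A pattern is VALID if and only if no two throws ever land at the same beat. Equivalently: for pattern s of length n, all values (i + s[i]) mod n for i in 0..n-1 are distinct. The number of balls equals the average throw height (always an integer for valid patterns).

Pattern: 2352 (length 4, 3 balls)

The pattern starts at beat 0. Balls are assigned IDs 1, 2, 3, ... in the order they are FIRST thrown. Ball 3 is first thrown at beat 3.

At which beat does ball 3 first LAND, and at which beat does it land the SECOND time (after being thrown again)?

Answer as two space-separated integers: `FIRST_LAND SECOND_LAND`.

Beat 0 (L): throw ball1 h=2 -> lands@2:L; in-air after throw: [b1@2:L]
Beat 1 (R): throw ball2 h=3 -> lands@4:L; in-air after throw: [b1@2:L b2@4:L]
Beat 2 (L): throw ball1 h=5 -> lands@7:R; in-air after throw: [b2@4:L b1@7:R]
Beat 3 (R): throw ball3 h=2 -> lands@5:R; in-air after throw: [b2@4:L b3@5:R b1@7:R]
Beat 4 (L): throw ball2 h=2 -> lands@6:L; in-air after throw: [b3@5:R b2@6:L b1@7:R]
Beat 5 (R): throw ball3 h=3 -> lands@8:L; in-air after throw: [b2@6:L b1@7:R b3@8:L]
Beat 6 (L): throw ball2 h=5 -> lands@11:R; in-air after throw: [b1@7:R b3@8:L b2@11:R]
Beat 7 (R): throw ball1 h=2 -> lands@9:R; in-air after throw: [b3@8:L b1@9:R b2@11:R]
Beat 8 (L): throw ball3 h=2 -> lands@10:L; in-air after throw: [b1@9:R b3@10:L b2@11:R]
Ball 3: thrown@3 h=2 -> first land @5; rethrown@5 h=3 -> second land @8

Answer: 5 8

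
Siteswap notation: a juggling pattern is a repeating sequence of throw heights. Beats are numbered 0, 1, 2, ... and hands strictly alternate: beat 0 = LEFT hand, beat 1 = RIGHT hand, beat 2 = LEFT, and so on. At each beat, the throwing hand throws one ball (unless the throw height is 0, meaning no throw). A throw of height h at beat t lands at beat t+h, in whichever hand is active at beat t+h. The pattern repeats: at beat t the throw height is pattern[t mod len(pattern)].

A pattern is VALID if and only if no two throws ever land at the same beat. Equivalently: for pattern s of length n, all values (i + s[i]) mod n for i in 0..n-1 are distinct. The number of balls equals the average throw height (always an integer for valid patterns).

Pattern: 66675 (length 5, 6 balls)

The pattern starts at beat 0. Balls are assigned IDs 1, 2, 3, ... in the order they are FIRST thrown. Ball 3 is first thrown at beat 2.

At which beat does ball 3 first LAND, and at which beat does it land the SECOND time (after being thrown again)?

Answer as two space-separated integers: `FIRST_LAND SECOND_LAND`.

Beat 0 (L): throw ball1 h=6 -> lands@6:L; in-air after throw: [b1@6:L]
Beat 1 (R): throw ball2 h=6 -> lands@7:R; in-air after throw: [b1@6:L b2@7:R]
Beat 2 (L): throw ball3 h=6 -> lands@8:L; in-air after throw: [b1@6:L b2@7:R b3@8:L]
Beat 3 (R): throw ball4 h=7 -> lands@10:L; in-air after throw: [b1@6:L b2@7:R b3@8:L b4@10:L]
Beat 4 (L): throw ball5 h=5 -> lands@9:R; in-air after throw: [b1@6:L b2@7:R b3@8:L b5@9:R b4@10:L]
Beat 5 (R): throw ball6 h=6 -> lands@11:R; in-air after throw: [b1@6:L b2@7:R b3@8:L b5@9:R b4@10:L b6@11:R]
Beat 6 (L): throw ball1 h=6 -> lands@12:L; in-air after throw: [b2@7:R b3@8:L b5@9:R b4@10:L b6@11:R b1@12:L]
Beat 7 (R): throw ball2 h=6 -> lands@13:R; in-air after throw: [b3@8:L b5@9:R b4@10:L b6@11:R b1@12:L b2@13:R]
Beat 8 (L): throw ball3 h=7 -> lands@15:R; in-air after throw: [b5@9:R b4@10:L b6@11:R b1@12:L b2@13:R b3@15:R]
Beat 9 (R): throw ball5 h=5 -> lands@14:L; in-air after throw: [b4@10:L b6@11:R b1@12:L b2@13:R b5@14:L b3@15:R]
Beat 10 (L): throw ball4 h=6 -> lands@16:L; in-air after throw: [b6@11:R b1@12:L b2@13:R b5@14:L b3@15:R b4@16:L]
Beat 11 (R): throw ball6 h=6 -> lands@17:R; in-air after throw: [b1@12:L b2@13:R b5@14:L b3@15:R b4@16:L b6@17:R]
Beat 12 (L): throw ball1 h=6 -> lands@18:L; in-air after throw: [b2@13:R b5@14:L b3@15:R b4@16:L b6@17:R b1@18:L]
Beat 13 (R): throw ball2 h=7 -> lands@20:L; in-air after throw: [b5@14:L b3@15:R b4@16:L b6@17:R b1@18:L b2@20:L]
Ball 3: thrown@2 h=6 -> first land @8; rethrown@8 h=7 -> second land @15

Answer: 8 15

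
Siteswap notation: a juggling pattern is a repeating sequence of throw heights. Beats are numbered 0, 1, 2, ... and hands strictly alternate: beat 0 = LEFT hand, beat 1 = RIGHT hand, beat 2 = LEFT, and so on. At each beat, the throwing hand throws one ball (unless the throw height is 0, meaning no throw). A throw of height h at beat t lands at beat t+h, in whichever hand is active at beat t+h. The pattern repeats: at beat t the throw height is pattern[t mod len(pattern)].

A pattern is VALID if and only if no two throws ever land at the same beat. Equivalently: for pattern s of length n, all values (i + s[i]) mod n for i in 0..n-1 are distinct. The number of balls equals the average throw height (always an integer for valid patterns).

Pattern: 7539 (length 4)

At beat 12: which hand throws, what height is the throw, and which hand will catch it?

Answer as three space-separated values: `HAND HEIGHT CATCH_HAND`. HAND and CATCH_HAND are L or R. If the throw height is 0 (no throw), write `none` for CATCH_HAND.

Answer: L 7 R

Derivation:
Beat 12: 12 mod 2 = 0, so hand = L
Throw height = pattern[12 mod 4] = pattern[0] = 7
Lands at beat 12+7=19, 19 mod 2 = 1, so catch hand = R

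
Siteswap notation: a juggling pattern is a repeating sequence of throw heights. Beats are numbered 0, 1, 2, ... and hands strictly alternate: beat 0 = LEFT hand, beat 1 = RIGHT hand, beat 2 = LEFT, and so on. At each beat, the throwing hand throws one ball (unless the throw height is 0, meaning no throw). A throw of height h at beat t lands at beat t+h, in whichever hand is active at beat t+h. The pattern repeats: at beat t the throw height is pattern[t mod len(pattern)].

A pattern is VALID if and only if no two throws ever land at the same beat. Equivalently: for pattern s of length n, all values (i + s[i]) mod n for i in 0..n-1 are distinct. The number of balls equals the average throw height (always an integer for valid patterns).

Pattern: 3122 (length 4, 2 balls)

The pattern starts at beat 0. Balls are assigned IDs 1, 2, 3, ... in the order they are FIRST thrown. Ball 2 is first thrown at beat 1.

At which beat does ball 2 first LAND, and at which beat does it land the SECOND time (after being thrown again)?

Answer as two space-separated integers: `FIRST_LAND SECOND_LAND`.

Answer: 2 4

Derivation:
Beat 0 (L): throw ball1 h=3 -> lands@3:R; in-air after throw: [b1@3:R]
Beat 1 (R): throw ball2 h=1 -> lands@2:L; in-air after throw: [b2@2:L b1@3:R]
Beat 2 (L): throw ball2 h=2 -> lands@4:L; in-air after throw: [b1@3:R b2@4:L]
Beat 3 (R): throw ball1 h=2 -> lands@5:R; in-air after throw: [b2@4:L b1@5:R]
Beat 4 (L): throw ball2 h=3 -> lands@7:R; in-air after throw: [b1@5:R b2@7:R]
Ball 2: thrown@1 h=1 -> first land @2; rethrown@2 h=2 -> second land @4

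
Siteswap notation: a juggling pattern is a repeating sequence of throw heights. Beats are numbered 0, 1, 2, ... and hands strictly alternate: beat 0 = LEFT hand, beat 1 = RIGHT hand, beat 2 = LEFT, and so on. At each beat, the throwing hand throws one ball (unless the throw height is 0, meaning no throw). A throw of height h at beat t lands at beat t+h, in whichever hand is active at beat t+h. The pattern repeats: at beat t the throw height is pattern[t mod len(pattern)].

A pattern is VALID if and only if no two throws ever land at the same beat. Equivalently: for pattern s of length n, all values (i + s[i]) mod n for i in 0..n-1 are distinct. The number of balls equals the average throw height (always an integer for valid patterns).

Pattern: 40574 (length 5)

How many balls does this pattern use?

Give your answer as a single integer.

Pattern = [4, 0, 5, 7, 4], length n = 5
  position 0: throw height = 4, running sum = 4
  position 1: throw height = 0, running sum = 4
  position 2: throw height = 5, running sum = 9
  position 3: throw height = 7, running sum = 16
  position 4: throw height = 4, running sum = 20
Total sum = 20; balls = sum / n = 20 / 5 = 4

Answer: 4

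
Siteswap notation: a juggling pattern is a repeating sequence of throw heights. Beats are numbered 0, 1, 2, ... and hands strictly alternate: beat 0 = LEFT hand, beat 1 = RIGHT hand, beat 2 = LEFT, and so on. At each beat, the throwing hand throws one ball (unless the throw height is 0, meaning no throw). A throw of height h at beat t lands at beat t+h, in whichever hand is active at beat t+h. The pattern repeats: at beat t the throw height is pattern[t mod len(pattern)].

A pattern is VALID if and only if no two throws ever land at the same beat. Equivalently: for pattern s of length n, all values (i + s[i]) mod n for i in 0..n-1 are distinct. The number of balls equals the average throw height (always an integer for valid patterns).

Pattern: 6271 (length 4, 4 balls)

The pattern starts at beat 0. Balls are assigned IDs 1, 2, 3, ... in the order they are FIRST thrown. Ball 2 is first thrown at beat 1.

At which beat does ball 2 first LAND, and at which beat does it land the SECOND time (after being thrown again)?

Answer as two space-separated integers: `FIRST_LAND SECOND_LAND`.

Answer: 3 4

Derivation:
Beat 0 (L): throw ball1 h=6 -> lands@6:L; in-air after throw: [b1@6:L]
Beat 1 (R): throw ball2 h=2 -> lands@3:R; in-air after throw: [b2@3:R b1@6:L]
Beat 2 (L): throw ball3 h=7 -> lands@9:R; in-air after throw: [b2@3:R b1@6:L b3@9:R]
Beat 3 (R): throw ball2 h=1 -> lands@4:L; in-air after throw: [b2@4:L b1@6:L b3@9:R]
Beat 4 (L): throw ball2 h=6 -> lands@10:L; in-air after throw: [b1@6:L b3@9:R b2@10:L]
Ball 2: thrown@1 h=2 -> first land @3; rethrown@3 h=1 -> second land @4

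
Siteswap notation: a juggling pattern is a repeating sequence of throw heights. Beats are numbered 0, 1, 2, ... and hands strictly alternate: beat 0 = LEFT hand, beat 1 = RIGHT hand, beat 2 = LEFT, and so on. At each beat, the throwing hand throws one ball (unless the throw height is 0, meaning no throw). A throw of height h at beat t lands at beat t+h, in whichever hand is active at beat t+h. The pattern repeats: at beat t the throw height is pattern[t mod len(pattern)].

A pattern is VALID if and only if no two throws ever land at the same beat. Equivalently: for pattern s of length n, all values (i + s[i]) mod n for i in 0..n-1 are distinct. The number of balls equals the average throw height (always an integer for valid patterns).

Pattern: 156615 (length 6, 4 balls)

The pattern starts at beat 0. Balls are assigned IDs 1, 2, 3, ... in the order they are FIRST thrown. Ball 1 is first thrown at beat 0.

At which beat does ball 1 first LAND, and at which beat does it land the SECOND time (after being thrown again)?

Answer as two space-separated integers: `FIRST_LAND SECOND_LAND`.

Answer: 1 6

Derivation:
Beat 0 (L): throw ball1 h=1 -> lands@1:R; in-air after throw: [b1@1:R]
Beat 1 (R): throw ball1 h=5 -> lands@6:L; in-air after throw: [b1@6:L]
Beat 2 (L): throw ball2 h=6 -> lands@8:L; in-air after throw: [b1@6:L b2@8:L]
Beat 3 (R): throw ball3 h=6 -> lands@9:R; in-air after throw: [b1@6:L b2@8:L b3@9:R]
Beat 4 (L): throw ball4 h=1 -> lands@5:R; in-air after throw: [b4@5:R b1@6:L b2@8:L b3@9:R]
Beat 5 (R): throw ball4 h=5 -> lands@10:L; in-air after throw: [b1@6:L b2@8:L b3@9:R b4@10:L]
Beat 6 (L): throw ball1 h=1 -> lands@7:R; in-air after throw: [b1@7:R b2@8:L b3@9:R b4@10:L]
Ball 1: thrown@0 h=1 -> first land @1; rethrown@1 h=5 -> second land @6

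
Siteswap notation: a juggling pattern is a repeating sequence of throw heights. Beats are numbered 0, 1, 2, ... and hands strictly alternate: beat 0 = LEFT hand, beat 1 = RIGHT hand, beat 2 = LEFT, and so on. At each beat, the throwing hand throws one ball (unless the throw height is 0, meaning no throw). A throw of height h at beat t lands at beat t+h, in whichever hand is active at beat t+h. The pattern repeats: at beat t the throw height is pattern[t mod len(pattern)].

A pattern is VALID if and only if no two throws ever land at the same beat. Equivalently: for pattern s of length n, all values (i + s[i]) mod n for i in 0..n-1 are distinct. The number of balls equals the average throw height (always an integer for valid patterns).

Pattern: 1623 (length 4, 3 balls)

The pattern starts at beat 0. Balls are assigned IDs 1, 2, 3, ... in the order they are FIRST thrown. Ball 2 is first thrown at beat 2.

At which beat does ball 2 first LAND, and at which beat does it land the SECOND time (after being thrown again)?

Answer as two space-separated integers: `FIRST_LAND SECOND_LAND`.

Answer: 4 5

Derivation:
Beat 0 (L): throw ball1 h=1 -> lands@1:R; in-air after throw: [b1@1:R]
Beat 1 (R): throw ball1 h=6 -> lands@7:R; in-air after throw: [b1@7:R]
Beat 2 (L): throw ball2 h=2 -> lands@4:L; in-air after throw: [b2@4:L b1@7:R]
Beat 3 (R): throw ball3 h=3 -> lands@6:L; in-air after throw: [b2@4:L b3@6:L b1@7:R]
Beat 4 (L): throw ball2 h=1 -> lands@5:R; in-air after throw: [b2@5:R b3@6:L b1@7:R]
Beat 5 (R): throw ball2 h=6 -> lands@11:R; in-air after throw: [b3@6:L b1@7:R b2@11:R]
Ball 2: thrown@2 h=2 -> first land @4; rethrown@4 h=1 -> second land @5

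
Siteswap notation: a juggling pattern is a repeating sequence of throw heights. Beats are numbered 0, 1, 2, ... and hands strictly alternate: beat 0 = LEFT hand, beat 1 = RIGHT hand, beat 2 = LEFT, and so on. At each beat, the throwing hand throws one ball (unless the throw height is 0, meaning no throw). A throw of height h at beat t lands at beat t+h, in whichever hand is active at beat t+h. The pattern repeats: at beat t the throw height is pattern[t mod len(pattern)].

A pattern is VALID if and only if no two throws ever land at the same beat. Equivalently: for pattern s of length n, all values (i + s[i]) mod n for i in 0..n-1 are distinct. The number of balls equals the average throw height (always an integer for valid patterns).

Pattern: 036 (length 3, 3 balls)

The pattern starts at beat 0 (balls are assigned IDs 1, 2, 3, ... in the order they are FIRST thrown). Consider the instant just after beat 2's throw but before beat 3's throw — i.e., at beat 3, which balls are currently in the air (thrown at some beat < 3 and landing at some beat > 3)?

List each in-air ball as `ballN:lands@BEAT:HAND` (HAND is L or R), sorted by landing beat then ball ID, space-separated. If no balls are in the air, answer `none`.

Answer: ball1:lands@4:L ball2:lands@8:L

Derivation:
Beat 1 (R): throw ball1 h=3 -> lands@4:L; in-air after throw: [b1@4:L]
Beat 2 (L): throw ball2 h=6 -> lands@8:L; in-air after throw: [b1@4:L b2@8:L]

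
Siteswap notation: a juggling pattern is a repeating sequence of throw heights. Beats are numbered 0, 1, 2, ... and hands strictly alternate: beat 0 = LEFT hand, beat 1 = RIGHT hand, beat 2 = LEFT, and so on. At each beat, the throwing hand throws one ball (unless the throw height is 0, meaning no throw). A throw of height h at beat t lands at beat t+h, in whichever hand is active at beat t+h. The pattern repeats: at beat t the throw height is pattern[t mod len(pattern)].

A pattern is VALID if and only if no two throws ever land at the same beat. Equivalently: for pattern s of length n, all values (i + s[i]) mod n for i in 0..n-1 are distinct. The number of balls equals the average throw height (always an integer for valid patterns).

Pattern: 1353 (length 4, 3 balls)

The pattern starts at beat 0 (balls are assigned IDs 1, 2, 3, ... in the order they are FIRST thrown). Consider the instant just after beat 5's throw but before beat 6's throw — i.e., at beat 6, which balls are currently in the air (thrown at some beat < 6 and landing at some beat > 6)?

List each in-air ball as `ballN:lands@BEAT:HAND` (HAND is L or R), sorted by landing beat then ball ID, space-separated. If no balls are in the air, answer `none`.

Beat 0 (L): throw ball1 h=1 -> lands@1:R; in-air after throw: [b1@1:R]
Beat 1 (R): throw ball1 h=3 -> lands@4:L; in-air after throw: [b1@4:L]
Beat 2 (L): throw ball2 h=5 -> lands@7:R; in-air after throw: [b1@4:L b2@7:R]
Beat 3 (R): throw ball3 h=3 -> lands@6:L; in-air after throw: [b1@4:L b3@6:L b2@7:R]
Beat 4 (L): throw ball1 h=1 -> lands@5:R; in-air after throw: [b1@5:R b3@6:L b2@7:R]
Beat 5 (R): throw ball1 h=3 -> lands@8:L; in-air after throw: [b3@6:L b2@7:R b1@8:L]
Beat 6 (L): throw ball3 h=5 -> lands@11:R; in-air after throw: [b2@7:R b1@8:L b3@11:R]

Answer: ball2:lands@7:R ball1:lands@8:L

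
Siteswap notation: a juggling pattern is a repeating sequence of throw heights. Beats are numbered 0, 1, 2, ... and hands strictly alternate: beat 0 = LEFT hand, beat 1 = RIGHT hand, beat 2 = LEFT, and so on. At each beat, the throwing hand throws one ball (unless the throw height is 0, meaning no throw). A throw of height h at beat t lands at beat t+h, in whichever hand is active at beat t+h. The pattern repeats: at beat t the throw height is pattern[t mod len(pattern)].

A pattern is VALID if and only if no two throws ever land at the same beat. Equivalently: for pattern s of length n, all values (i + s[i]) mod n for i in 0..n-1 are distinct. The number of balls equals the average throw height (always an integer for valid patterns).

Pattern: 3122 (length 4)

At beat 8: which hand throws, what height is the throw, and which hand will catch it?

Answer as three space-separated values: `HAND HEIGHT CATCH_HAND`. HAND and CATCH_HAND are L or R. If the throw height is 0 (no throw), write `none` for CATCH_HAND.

Beat 8: 8 mod 2 = 0, so hand = L
Throw height = pattern[8 mod 4] = pattern[0] = 3
Lands at beat 8+3=11, 11 mod 2 = 1, so catch hand = R

Answer: L 3 R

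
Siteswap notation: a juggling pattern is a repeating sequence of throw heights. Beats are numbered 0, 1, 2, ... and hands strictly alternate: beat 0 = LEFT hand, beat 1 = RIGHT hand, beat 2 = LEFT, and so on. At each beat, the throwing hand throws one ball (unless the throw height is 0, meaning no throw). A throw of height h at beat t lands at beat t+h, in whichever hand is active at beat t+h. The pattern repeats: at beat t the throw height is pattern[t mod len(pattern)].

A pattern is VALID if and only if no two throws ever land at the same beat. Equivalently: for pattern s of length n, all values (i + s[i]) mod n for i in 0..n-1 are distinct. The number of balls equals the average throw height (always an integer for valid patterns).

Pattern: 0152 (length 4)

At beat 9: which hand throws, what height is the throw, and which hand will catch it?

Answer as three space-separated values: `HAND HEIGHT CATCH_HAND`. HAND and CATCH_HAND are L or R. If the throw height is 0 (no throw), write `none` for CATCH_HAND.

Beat 9: 9 mod 2 = 1, so hand = R
Throw height = pattern[9 mod 4] = pattern[1] = 1
Lands at beat 9+1=10, 10 mod 2 = 0, so catch hand = L

Answer: R 1 L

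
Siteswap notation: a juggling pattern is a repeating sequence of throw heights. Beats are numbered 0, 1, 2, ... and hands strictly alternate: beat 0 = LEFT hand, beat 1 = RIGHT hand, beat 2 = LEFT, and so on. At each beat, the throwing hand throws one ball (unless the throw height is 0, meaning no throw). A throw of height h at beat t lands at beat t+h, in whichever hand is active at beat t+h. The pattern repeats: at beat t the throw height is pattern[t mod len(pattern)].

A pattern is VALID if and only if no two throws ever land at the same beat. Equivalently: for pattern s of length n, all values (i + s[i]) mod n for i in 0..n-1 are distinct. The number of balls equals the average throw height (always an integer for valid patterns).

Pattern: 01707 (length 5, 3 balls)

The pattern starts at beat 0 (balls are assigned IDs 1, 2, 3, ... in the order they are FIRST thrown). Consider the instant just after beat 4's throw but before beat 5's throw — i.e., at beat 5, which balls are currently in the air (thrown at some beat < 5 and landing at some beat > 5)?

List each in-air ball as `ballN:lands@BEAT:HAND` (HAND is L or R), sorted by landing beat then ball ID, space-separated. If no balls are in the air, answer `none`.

Answer: ball1:lands@9:R ball2:lands@11:R

Derivation:
Beat 1 (R): throw ball1 h=1 -> lands@2:L; in-air after throw: [b1@2:L]
Beat 2 (L): throw ball1 h=7 -> lands@9:R; in-air after throw: [b1@9:R]
Beat 4 (L): throw ball2 h=7 -> lands@11:R; in-air after throw: [b1@9:R b2@11:R]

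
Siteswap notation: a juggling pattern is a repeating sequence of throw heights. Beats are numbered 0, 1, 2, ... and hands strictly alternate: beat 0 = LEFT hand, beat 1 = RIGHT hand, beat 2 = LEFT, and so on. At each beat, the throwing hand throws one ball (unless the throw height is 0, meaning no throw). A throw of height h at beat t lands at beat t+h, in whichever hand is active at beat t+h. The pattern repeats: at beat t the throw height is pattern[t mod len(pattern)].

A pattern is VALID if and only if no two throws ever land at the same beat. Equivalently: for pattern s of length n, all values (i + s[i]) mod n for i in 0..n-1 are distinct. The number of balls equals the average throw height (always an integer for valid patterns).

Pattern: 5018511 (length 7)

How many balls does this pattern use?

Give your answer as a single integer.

Answer: 3

Derivation:
Pattern = [5, 0, 1, 8, 5, 1, 1], length n = 7
  position 0: throw height = 5, running sum = 5
  position 1: throw height = 0, running sum = 5
  position 2: throw height = 1, running sum = 6
  position 3: throw height = 8, running sum = 14
  position 4: throw height = 5, running sum = 19
  position 5: throw height = 1, running sum = 20
  position 6: throw height = 1, running sum = 21
Total sum = 21; balls = sum / n = 21 / 7 = 3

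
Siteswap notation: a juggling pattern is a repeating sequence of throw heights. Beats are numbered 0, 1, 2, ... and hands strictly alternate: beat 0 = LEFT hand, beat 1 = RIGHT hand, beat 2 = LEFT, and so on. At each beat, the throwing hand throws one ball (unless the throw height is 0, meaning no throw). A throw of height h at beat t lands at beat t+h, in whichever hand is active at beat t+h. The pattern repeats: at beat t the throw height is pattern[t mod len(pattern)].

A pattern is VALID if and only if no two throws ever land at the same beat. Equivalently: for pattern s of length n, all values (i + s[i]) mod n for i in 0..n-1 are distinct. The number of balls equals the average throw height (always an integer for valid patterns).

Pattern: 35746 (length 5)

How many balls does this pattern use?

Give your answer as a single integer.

Answer: 5

Derivation:
Pattern = [3, 5, 7, 4, 6], length n = 5
  position 0: throw height = 3, running sum = 3
  position 1: throw height = 5, running sum = 8
  position 2: throw height = 7, running sum = 15
  position 3: throw height = 4, running sum = 19
  position 4: throw height = 6, running sum = 25
Total sum = 25; balls = sum / n = 25 / 5 = 5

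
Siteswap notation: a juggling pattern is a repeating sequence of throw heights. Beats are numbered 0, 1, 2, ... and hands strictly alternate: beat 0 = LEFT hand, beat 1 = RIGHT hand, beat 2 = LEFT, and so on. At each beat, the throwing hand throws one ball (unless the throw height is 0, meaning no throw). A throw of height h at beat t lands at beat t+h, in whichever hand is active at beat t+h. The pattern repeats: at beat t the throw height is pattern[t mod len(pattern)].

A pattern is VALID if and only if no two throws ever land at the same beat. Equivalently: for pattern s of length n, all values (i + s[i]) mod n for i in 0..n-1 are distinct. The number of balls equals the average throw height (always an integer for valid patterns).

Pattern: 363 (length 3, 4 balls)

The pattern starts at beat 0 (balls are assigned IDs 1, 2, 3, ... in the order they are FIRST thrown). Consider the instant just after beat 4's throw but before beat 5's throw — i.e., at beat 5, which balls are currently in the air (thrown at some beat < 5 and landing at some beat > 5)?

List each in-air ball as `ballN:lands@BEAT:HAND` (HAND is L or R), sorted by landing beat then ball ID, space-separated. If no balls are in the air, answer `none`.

Answer: ball1:lands@6:L ball2:lands@7:R ball4:lands@10:L

Derivation:
Beat 0 (L): throw ball1 h=3 -> lands@3:R; in-air after throw: [b1@3:R]
Beat 1 (R): throw ball2 h=6 -> lands@7:R; in-air after throw: [b1@3:R b2@7:R]
Beat 2 (L): throw ball3 h=3 -> lands@5:R; in-air after throw: [b1@3:R b3@5:R b2@7:R]
Beat 3 (R): throw ball1 h=3 -> lands@6:L; in-air after throw: [b3@5:R b1@6:L b2@7:R]
Beat 4 (L): throw ball4 h=6 -> lands@10:L; in-air after throw: [b3@5:R b1@6:L b2@7:R b4@10:L]
Beat 5 (R): throw ball3 h=3 -> lands@8:L; in-air after throw: [b1@6:L b2@7:R b3@8:L b4@10:L]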